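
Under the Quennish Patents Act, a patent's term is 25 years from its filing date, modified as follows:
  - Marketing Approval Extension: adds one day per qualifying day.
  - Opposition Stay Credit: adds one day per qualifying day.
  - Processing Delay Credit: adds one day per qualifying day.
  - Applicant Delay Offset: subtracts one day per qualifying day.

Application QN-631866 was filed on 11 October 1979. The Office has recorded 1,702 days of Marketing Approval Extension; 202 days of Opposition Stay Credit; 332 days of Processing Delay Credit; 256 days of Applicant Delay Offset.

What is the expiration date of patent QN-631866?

Base term: filing date + 25 years → 11 October 2004.
Marketing Approval Extension: +1702 days → 9 June 2009.
Opposition Stay Credit: +202 days → 28 December 2009.
Processing Delay Credit: +332 days → 25 November 2010.
Applicant Delay Offset: −256 days → 14 March 2010.

2010-03-14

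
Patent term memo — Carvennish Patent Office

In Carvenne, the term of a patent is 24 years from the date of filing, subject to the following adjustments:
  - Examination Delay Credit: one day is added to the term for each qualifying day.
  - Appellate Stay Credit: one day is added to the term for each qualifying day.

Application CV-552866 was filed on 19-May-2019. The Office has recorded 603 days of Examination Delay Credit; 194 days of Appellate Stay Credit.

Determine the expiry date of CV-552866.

2045-07-24

Base term: filing date + 24 years → 19 May 2043.
Examination Delay Credit: +603 days → 11 January 2045.
Appellate Stay Credit: +194 days → 24 July 2045.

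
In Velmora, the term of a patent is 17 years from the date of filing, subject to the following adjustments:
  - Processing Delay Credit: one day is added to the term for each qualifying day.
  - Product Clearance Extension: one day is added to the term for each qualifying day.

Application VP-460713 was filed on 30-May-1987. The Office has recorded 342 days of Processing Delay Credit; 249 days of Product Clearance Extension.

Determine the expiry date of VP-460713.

Base term: filing date + 17 years → 30 May 2004.
Processing Delay Credit: +342 days → 7 May 2005.
Product Clearance Extension: +249 days → 11 January 2006.

January 11, 2006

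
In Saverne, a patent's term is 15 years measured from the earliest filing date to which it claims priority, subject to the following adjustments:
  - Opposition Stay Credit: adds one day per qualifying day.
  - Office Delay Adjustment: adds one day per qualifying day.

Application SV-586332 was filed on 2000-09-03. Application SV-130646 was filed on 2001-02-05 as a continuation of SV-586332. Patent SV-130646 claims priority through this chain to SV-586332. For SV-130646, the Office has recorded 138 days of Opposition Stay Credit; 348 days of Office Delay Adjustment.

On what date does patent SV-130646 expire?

2017-01-01

Earliest priority filing: 3 September 2000.
Base term: 3 September 2000 + 15 years → 3 September 2015.
Opposition Stay Credit: +138 days → 19 January 2016.
Office Delay Adjustment: +348 days → 1 January 2017.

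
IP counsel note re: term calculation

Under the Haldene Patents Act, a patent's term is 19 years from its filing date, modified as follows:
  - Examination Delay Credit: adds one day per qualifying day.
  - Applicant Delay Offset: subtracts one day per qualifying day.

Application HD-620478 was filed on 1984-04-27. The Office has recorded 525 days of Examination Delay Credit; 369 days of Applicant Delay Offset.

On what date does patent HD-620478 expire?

2003-09-30

Base term: filing date + 19 years → 27 April 2003.
Examination Delay Credit: +525 days → 3 October 2004.
Applicant Delay Offset: −369 days → 30 September 2003.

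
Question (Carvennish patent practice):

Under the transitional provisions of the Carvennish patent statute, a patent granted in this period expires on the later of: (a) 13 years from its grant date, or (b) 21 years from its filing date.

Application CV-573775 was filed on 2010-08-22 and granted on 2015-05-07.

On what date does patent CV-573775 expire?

August 22, 2031

(a) grant + 13 years → 7 May 2028.
(b) filing + 21 years → 22 August 2031.
Later of the two: 22 August 2031.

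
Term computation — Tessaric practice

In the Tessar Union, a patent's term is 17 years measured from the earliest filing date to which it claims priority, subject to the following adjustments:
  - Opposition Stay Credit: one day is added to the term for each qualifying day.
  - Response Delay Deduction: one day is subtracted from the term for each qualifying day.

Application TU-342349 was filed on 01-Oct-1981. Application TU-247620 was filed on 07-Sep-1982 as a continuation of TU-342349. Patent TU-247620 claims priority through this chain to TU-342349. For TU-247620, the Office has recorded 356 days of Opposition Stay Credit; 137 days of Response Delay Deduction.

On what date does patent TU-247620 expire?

Earliest priority filing: 1 October 1981.
Base term: 1 October 1981 + 17 years → 1 October 1998.
Opposition Stay Credit: +356 days → 22 September 1999.
Response Delay Deduction: −137 days → 8 May 1999.

1999-05-08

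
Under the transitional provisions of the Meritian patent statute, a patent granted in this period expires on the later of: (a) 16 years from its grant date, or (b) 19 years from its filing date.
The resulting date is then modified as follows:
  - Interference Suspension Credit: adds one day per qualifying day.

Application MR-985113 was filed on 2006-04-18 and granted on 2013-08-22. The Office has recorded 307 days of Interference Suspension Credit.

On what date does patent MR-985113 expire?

2030-06-25

(a) grant + 16 years → 22 August 2029.
(b) filing + 19 years → 18 April 2025.
Later of the two: 22 August 2029.
Interference Suspension Credit: +307 days → 25 June 2030.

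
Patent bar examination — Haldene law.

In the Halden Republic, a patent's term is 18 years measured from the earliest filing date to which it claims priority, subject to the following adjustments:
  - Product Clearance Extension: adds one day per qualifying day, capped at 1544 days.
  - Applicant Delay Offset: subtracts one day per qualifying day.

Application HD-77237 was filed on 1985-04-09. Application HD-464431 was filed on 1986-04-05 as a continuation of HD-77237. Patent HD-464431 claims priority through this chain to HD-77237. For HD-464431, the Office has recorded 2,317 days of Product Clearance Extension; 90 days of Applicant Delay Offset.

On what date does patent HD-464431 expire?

Earliest priority filing: 9 April 1985.
Base term: 9 April 1985 + 18 years → 9 April 2003.
Product Clearance Extension: 2317 days claimed exceeds the 1544-day cap, so +1544 days → 1 July 2007.
Applicant Delay Offset: −90 days → 2 April 2007.

April 2, 2007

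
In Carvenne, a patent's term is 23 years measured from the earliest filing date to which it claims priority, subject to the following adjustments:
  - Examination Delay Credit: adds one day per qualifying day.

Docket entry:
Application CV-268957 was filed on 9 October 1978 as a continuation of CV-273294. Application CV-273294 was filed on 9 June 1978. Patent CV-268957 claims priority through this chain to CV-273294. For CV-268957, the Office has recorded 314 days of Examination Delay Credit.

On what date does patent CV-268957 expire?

Earliest priority filing: 9 June 1978.
Base term: 9 June 1978 + 23 years → 9 June 2001.
Examination Delay Credit: +314 days → 19 April 2002.

2002-04-19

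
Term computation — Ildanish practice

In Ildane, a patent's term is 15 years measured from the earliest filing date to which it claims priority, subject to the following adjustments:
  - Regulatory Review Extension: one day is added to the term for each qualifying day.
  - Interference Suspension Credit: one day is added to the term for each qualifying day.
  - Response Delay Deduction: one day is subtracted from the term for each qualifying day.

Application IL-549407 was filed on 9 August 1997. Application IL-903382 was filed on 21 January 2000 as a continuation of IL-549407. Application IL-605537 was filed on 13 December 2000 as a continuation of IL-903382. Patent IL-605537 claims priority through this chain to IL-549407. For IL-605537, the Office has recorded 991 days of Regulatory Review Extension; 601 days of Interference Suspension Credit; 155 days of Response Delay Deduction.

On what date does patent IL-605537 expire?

2016-07-16

Earliest priority filing: 9 August 1997.
Base term: 9 August 1997 + 15 years → 9 August 2012.
Regulatory Review Extension: +991 days → 27 April 2015.
Interference Suspension Credit: +601 days → 18 December 2016.
Response Delay Deduction: −155 days → 16 July 2016.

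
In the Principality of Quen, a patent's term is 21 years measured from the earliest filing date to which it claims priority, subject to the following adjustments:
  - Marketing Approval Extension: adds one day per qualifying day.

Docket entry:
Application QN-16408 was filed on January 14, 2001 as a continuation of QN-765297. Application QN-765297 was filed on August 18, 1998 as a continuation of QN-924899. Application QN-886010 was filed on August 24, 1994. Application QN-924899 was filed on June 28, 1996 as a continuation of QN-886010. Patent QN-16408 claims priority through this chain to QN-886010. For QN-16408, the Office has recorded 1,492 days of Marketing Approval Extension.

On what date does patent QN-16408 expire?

Earliest priority filing: 24 August 1994.
Base term: 24 August 1994 + 21 years → 24 August 2015.
Marketing Approval Extension: +1492 days → 24 September 2019.

2019-09-24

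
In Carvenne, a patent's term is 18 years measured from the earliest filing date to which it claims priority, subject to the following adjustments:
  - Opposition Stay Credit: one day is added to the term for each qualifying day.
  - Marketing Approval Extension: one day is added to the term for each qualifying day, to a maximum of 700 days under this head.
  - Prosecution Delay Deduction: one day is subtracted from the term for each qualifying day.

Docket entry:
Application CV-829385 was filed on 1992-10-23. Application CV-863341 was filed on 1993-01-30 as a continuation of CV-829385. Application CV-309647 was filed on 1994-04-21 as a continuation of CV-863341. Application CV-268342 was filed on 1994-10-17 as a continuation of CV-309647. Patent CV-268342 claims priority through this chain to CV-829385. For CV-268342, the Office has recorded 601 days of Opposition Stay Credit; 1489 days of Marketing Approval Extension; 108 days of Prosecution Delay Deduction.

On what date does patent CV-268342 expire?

Earliest priority filing: 23 October 1992.
Base term: 23 October 1992 + 18 years → 23 October 2010.
Opposition Stay Credit: +601 days → 15 June 2012.
Marketing Approval Extension: 1489 days claimed exceeds the 700-day cap, so +700 days → 16 May 2014.
Prosecution Delay Deduction: −108 days → 28 January 2014.

January 28, 2014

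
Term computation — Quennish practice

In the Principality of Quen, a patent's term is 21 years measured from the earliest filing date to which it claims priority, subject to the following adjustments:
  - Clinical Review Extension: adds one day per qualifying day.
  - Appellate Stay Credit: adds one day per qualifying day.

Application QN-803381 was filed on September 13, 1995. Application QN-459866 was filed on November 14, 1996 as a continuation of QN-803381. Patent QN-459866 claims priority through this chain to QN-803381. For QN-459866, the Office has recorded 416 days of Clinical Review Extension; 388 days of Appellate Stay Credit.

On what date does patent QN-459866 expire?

November 26, 2018

Earliest priority filing: 13 September 1995.
Base term: 13 September 1995 + 21 years → 13 September 2016.
Clinical Review Extension: +416 days → 3 November 2017.
Appellate Stay Credit: +388 days → 26 November 2018.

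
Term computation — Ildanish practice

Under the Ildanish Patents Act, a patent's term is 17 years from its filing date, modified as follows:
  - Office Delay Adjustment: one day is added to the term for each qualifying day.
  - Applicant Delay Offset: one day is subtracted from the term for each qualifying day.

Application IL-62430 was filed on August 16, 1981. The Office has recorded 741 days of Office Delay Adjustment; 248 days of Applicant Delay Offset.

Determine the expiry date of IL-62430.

December 22, 1999

Base term: filing date + 17 years → 16 August 1998.
Office Delay Adjustment: +741 days → 26 August 2000.
Applicant Delay Offset: −248 days → 22 December 1999.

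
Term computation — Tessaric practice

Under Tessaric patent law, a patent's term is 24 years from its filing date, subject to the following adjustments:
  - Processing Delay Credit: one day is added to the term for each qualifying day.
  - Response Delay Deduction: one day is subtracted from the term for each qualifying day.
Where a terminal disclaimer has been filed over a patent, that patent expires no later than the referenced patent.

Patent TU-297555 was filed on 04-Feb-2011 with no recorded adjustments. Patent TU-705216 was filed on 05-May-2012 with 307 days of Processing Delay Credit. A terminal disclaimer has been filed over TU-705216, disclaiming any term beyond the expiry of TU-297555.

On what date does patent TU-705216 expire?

Natural term of TU-705216:
  Base: filing + 24 years → 5 May 2036.
  Processing Delay Credit: +307 days → 8 March 2037.
Expiry of referenced patent TU-297555:
  Base: filing + 24 years → 4 February 2035.
Terminal disclaimer: TU-705216 expires on the earlier of 8 March 2037 and 4 February 2035.

2035-02-04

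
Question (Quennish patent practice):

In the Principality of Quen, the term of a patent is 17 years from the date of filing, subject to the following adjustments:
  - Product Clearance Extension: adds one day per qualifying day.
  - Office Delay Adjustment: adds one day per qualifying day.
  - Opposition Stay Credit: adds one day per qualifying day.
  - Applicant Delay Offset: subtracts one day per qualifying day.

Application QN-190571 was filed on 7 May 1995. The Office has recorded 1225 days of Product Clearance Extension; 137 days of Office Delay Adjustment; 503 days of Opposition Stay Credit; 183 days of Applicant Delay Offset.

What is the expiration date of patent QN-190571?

Base term: filing date + 17 years → 7 May 2012.
Product Clearance Extension: +1225 days → 14 September 2015.
Office Delay Adjustment: +137 days → 29 January 2016.
Opposition Stay Credit: +503 days → 15 June 2017.
Applicant Delay Offset: −183 days → 14 December 2016.

2016-12-14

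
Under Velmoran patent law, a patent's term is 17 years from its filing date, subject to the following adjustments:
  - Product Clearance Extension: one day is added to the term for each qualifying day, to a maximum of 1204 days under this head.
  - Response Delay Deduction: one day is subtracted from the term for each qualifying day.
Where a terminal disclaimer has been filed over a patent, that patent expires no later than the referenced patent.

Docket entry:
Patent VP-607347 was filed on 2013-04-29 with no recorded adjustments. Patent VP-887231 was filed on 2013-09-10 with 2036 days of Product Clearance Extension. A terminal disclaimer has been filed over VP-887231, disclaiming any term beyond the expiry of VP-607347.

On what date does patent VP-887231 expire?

April 29, 2030

Natural term of VP-887231:
  Base: filing + 17 years → 10 September 2030.
  Product Clearance Extension: 2036 days claimed exceeds the 1204-day cap, so +1204 days → 27 December 2033.
Expiry of referenced patent VP-607347:
  Base: filing + 17 years → 29 April 2030.
Terminal disclaimer: VP-887231 expires on the earlier of 27 December 2033 and 29 April 2030.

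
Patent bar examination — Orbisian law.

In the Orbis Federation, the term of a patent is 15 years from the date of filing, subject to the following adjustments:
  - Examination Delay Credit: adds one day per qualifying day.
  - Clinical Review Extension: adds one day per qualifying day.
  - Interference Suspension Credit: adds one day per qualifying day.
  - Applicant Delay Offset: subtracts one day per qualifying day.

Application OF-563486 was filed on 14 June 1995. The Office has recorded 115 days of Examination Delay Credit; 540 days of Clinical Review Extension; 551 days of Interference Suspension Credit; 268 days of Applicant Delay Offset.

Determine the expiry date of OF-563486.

2013-01-07

Base term: filing date + 15 years → 14 June 2010.
Examination Delay Credit: +115 days → 7 October 2010.
Clinical Review Extension: +540 days → 30 March 2012.
Interference Suspension Credit: +551 days → 2 October 2013.
Applicant Delay Offset: −268 days → 7 January 2013.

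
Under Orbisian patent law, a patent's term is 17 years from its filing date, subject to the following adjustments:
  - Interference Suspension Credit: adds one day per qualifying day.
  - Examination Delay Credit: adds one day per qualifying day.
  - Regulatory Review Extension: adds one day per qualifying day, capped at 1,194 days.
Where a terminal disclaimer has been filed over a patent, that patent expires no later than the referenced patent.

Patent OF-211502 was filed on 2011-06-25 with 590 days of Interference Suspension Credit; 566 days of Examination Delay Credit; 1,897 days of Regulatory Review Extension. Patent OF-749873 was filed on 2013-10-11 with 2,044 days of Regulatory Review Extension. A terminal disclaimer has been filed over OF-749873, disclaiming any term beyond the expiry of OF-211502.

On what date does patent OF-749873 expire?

January 17, 2034

Natural term of OF-749873:
  Base: filing + 17 years → 11 October 2030.
  Regulatory Review Extension: 2044 days claimed exceeds the 1194-day cap, so +1194 days → 17 January 2034.
Expiry of referenced patent OF-211502:
  Base: filing + 17 years → 25 June 2028.
  Interference Suspension Credit: +590 days → 5 February 2030.
  Examination Delay Credit: +566 days → 25 August 2031.
  Regulatory Review Extension: 1897 days claimed exceeds the 1194-day cap, so +1194 days → 1 December 2034.
Terminal disclaimer: OF-749873 expires on the earlier of 17 January 2034 and 1 December 2034.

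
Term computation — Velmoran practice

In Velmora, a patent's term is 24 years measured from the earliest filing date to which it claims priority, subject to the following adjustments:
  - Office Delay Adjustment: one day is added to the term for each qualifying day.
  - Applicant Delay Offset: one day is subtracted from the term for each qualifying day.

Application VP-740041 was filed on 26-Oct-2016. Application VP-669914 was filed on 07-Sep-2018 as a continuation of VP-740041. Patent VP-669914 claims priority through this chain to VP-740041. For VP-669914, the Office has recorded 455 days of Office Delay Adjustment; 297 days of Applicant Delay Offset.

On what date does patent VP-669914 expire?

April 2, 2041

Earliest priority filing: 26 October 2016.
Base term: 26 October 2016 + 24 years → 26 October 2040.
Office Delay Adjustment: +455 days → 24 January 2042.
Applicant Delay Offset: −297 days → 2 April 2041.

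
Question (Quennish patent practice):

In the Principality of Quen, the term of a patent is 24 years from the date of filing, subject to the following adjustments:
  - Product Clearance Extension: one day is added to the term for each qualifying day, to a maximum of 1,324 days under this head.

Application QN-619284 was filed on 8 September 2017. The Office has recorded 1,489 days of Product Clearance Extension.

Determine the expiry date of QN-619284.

April 24, 2045

Base term: filing date + 24 years → 8 September 2041.
Product Clearance Extension: 1489 days claimed exceeds the 1324-day cap, so +1324 days → 24 April 2045.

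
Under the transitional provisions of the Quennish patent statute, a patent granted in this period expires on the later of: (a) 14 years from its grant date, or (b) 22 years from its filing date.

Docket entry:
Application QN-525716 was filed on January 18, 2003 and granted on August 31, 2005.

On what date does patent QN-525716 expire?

(a) grant + 14 years → 31 August 2019.
(b) filing + 22 years → 18 January 2025.
Later of the two: 18 January 2025.

2025-01-18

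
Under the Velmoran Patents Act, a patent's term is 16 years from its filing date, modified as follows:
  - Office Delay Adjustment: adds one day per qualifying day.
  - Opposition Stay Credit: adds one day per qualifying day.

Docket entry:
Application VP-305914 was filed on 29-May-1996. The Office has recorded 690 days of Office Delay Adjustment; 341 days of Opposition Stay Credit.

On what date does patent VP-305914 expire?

Base term: filing date + 16 years → 29 May 2012.
Office Delay Adjustment: +690 days → 19 April 2014.
Opposition Stay Credit: +341 days → 26 March 2015.

2015-03-26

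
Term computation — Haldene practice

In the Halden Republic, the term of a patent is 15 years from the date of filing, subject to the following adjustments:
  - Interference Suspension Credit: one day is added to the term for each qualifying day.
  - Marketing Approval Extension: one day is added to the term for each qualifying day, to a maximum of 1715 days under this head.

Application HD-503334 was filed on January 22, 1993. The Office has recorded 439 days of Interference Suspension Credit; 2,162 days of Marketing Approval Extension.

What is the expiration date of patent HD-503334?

Base term: filing date + 15 years → 22 January 2008.
Interference Suspension Credit: +439 days → 5 April 2009.
Marketing Approval Extension: 2162 days claimed exceeds the 1715-day cap, so +1715 days → 15 December 2013.

2013-12-15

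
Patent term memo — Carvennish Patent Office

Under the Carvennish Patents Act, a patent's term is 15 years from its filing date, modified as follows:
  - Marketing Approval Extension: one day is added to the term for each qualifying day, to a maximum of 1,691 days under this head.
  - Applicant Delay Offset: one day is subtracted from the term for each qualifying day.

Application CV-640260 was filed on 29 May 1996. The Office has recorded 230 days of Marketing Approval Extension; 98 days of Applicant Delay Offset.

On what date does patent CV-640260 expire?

Base term: filing date + 15 years → 29 May 2011.
Marketing Approval Extension: 230 days (within the 1691-day cap) → +230 days → 14 January 2012.
Applicant Delay Offset: −98 days → 8 October 2011.

October 8, 2011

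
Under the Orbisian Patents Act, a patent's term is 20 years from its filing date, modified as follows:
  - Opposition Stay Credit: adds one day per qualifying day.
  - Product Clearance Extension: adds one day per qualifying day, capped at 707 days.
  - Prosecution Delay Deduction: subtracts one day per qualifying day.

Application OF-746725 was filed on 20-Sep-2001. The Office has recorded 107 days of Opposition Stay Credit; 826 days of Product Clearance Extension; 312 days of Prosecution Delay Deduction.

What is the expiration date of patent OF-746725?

Base term: filing date + 20 years → 20 September 2021.
Opposition Stay Credit: +107 days → 5 January 2022.
Product Clearance Extension: 826 days claimed exceeds the 707-day cap, so +707 days → 13 December 2023.
Prosecution Delay Deduction: −312 days → 4 February 2023.

2023-02-04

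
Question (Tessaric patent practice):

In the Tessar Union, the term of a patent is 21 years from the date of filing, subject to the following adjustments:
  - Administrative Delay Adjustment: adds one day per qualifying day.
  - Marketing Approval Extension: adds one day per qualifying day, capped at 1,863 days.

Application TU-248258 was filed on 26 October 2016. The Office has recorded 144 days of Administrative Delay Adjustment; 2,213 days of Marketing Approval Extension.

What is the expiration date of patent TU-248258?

Base term: filing date + 21 years → 26 October 2037.
Administrative Delay Adjustment: +144 days → 19 March 2038.
Marketing Approval Extension: 2213 days claimed exceeds the 1863-day cap, so +1863 days → 25 April 2043.

April 25, 2043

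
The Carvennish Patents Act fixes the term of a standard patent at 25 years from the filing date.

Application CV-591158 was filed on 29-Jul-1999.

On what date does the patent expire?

Filing date + 25 years → 29 July 2024.

2024-07-29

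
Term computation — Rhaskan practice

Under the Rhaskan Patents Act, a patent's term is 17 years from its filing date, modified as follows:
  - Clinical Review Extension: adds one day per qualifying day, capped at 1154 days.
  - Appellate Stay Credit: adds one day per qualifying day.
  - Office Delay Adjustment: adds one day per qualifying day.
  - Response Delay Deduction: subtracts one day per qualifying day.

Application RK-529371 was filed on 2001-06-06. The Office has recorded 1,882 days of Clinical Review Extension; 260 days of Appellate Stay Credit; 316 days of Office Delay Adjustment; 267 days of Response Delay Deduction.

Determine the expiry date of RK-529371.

Base term: filing date + 17 years → 6 June 2018.
Clinical Review Extension: 1882 days claimed exceeds the 1154-day cap, so +1154 days → 3 August 2021.
Appellate Stay Credit: +260 days → 20 April 2022.
Office Delay Adjustment: +316 days → 2 March 2023.
Response Delay Deduction: −267 days → 8 June 2022.

2022-06-08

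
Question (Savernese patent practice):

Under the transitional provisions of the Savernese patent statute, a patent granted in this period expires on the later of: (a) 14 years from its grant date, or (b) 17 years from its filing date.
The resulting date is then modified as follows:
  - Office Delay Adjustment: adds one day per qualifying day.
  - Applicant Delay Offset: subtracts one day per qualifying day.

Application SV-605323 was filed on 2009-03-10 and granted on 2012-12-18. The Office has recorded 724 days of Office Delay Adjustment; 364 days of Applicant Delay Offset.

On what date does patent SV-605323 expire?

December 13, 2027

(a) grant + 14 years → 18 December 2026.
(b) filing + 17 years → 10 March 2026.
Later of the two: 18 December 2026.
Office Delay Adjustment: +724 days → 11 December 2028.
Applicant Delay Offset: −364 days → 13 December 2027.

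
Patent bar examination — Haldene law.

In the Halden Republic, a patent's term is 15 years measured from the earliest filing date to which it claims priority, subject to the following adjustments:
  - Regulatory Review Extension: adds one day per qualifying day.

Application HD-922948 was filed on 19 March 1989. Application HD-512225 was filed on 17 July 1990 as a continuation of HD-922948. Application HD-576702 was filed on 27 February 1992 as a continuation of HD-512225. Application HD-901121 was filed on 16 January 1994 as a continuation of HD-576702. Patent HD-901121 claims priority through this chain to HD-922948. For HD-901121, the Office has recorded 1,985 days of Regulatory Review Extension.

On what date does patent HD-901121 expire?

Earliest priority filing: 19 March 1989.
Base term: 19 March 1989 + 15 years → 19 March 2004.
Regulatory Review Extension: +1985 days → 25 August 2009.

August 25, 2009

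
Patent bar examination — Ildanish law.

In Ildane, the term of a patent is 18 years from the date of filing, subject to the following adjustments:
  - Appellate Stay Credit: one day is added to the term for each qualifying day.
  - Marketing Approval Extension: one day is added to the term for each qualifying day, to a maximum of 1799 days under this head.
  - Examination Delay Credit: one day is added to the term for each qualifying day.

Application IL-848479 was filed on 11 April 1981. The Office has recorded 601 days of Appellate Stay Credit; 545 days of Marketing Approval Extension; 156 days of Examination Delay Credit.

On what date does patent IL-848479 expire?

Base term: filing date + 18 years → 11 April 1999.
Appellate Stay Credit: +601 days → 2 December 2000.
Marketing Approval Extension: 545 days (within the 1799-day cap) → +545 days → 31 May 2002.
Examination Delay Credit: +156 days → 3 November 2002.

November 3, 2002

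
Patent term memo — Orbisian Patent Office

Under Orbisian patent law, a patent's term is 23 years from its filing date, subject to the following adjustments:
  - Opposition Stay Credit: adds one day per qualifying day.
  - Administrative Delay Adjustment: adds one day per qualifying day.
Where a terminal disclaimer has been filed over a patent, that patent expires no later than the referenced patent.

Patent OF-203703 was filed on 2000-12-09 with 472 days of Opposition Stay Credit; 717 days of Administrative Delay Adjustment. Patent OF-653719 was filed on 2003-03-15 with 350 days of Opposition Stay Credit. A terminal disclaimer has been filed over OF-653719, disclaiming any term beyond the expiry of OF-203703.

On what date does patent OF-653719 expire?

Natural term of OF-653719:
  Base: filing + 23 years → 15 March 2026.
  Opposition Stay Credit: +350 days → 28 February 2027.
Expiry of referenced patent OF-203703:
  Base: filing + 23 years → 9 December 2023.
  Opposition Stay Credit: +472 days → 25 March 2025.
  Administrative Delay Adjustment: +717 days → 12 March 2027.
Terminal disclaimer: OF-653719 expires on the earlier of 28 February 2027 and 12 March 2027.

February 28, 2027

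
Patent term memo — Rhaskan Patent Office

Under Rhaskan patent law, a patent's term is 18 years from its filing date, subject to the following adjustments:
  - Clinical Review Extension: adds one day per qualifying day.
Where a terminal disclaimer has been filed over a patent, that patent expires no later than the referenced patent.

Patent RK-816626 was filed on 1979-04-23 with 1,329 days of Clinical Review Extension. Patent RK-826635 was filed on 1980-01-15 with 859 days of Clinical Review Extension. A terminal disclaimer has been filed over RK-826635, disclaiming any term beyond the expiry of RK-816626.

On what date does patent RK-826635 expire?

Natural term of RK-826635:
  Base: filing + 18 years → 15 January 1998.
  Clinical Review Extension: +859 days → 23 May 2000.
Expiry of referenced patent RK-816626:
  Base: filing + 18 years → 23 April 1997.
  Clinical Review Extension: +1329 days → 12 December 2000.
Terminal disclaimer: RK-826635 expires on the earlier of 23 May 2000 and 12 December 2000.

2000-05-23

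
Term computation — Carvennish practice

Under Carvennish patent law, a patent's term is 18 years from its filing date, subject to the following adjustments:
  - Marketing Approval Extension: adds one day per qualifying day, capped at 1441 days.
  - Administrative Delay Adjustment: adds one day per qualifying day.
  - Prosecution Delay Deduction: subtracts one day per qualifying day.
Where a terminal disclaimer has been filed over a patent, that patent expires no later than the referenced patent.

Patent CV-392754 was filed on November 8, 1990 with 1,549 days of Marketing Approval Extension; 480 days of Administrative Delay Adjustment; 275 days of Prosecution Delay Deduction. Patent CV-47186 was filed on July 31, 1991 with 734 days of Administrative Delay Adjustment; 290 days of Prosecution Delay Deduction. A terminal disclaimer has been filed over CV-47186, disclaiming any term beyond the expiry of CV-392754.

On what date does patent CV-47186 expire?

2010-10-18

Natural term of CV-47186:
  Base: filing + 18 years → 31 July 2009.
  Administrative Delay Adjustment: +734 days → 4 August 2011.
  Prosecution Delay Deduction: −290 days → 18 October 2010.
Expiry of referenced patent CV-392754:
  Base: filing + 18 years → 8 November 2008.
  Marketing Approval Extension: 1549 days claimed exceeds the 1441-day cap, so +1441 days → 19 October 2012.
  Administrative Delay Adjustment: +480 days → 11 February 2014.
  Prosecution Delay Deduction: −275 days → 12 May 2013.
Terminal disclaimer: CV-47186 expires on the earlier of 18 October 2010 and 12 May 2013.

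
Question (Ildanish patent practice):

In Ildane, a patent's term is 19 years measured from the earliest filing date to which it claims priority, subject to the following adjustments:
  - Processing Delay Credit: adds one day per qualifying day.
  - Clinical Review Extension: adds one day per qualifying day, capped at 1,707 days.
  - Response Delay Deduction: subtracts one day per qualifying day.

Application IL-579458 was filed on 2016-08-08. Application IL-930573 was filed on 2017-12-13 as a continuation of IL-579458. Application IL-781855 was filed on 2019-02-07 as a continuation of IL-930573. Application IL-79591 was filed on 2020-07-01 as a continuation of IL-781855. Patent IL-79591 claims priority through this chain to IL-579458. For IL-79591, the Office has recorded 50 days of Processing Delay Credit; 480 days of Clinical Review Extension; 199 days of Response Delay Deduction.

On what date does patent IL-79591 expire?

Earliest priority filing: 8 August 2016.
Base term: 8 August 2016 + 19 years → 8 August 2035.
Processing Delay Credit: +50 days → 27 September 2035.
Clinical Review Extension: 480 days (within the 1707-day cap) → +480 days → 19 January 2037.
Response Delay Deduction: −199 days → 4 July 2036.

2036-07-04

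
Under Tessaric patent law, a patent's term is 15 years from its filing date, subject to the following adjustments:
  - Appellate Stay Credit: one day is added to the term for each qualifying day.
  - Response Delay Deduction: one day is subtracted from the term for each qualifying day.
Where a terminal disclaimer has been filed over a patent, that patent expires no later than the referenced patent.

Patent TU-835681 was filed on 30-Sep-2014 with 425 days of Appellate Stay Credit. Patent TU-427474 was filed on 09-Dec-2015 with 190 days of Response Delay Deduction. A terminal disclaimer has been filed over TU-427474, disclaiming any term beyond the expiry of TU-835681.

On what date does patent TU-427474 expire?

2030-06-02

Natural term of TU-427474:
  Base: filing + 15 years → 9 December 2030.
  Response Delay Deduction: −190 days → 2 June 2030.
Expiry of referenced patent TU-835681:
  Base: filing + 15 years → 30 September 2029.
  Appellate Stay Credit: +425 days → 29 November 2030.
Terminal disclaimer: TU-427474 expires on the earlier of 2 June 2030 and 29 November 2030.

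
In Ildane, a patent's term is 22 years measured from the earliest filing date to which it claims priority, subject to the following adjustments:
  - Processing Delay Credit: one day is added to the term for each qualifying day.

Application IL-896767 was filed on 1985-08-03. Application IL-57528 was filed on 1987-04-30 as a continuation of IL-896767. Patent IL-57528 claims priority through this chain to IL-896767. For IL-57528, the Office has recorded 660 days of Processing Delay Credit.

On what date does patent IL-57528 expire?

2009-05-24

Earliest priority filing: 3 August 1985.
Base term: 3 August 1985 + 22 years → 3 August 2007.
Processing Delay Credit: +660 days → 24 May 2009.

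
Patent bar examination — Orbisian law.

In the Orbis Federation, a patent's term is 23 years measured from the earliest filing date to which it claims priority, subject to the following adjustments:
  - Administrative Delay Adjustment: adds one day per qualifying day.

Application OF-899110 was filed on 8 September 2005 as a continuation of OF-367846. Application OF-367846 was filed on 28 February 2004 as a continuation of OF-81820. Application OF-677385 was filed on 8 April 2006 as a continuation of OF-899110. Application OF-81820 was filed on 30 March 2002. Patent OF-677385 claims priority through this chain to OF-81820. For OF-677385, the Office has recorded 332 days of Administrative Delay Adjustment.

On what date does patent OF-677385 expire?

Earliest priority filing: 30 March 2002.
Base term: 30 March 2002 + 23 years → 30 March 2025.
Administrative Delay Adjustment: +332 days → 25 February 2026.

February 25, 2026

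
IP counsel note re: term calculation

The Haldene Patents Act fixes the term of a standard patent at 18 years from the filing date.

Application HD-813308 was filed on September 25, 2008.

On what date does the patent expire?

Filing date + 18 years → 25 September 2026.

September 25, 2026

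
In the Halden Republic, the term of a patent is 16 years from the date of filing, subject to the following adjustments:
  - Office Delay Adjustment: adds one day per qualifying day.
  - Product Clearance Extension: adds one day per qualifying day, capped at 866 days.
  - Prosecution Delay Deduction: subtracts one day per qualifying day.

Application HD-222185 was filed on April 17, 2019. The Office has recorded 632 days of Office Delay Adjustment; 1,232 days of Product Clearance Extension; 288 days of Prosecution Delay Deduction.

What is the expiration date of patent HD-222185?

2038-08-09

Base term: filing date + 16 years → 17 April 2035.
Office Delay Adjustment: +632 days → 8 January 2037.
Product Clearance Extension: 1232 days claimed exceeds the 866-day cap, so +866 days → 24 May 2039.
Prosecution Delay Deduction: −288 days → 9 August 2038.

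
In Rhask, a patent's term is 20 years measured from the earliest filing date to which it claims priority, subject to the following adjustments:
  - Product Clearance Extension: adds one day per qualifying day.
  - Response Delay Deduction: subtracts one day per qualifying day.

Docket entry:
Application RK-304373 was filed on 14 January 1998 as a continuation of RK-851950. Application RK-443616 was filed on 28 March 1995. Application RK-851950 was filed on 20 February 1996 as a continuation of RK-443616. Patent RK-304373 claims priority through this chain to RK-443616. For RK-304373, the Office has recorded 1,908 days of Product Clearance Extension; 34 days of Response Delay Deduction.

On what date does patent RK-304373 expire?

2020-05-14

Earliest priority filing: 28 March 1995.
Base term: 28 March 1995 + 20 years → 28 March 2015.
Product Clearance Extension: +1908 days → 17 June 2020.
Response Delay Deduction: −34 days → 14 May 2020.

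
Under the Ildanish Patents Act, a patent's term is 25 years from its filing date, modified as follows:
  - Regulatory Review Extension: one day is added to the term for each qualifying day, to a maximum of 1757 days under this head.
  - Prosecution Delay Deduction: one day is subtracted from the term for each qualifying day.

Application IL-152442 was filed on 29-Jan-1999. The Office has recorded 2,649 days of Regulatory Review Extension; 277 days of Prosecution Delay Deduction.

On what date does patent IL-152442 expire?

February 17, 2028

Base term: filing date + 25 years → 29 January 2024.
Regulatory Review Extension: 2649 days claimed exceeds the 1757-day cap, so +1757 days → 20 November 2028.
Prosecution Delay Deduction: −277 days → 17 February 2028.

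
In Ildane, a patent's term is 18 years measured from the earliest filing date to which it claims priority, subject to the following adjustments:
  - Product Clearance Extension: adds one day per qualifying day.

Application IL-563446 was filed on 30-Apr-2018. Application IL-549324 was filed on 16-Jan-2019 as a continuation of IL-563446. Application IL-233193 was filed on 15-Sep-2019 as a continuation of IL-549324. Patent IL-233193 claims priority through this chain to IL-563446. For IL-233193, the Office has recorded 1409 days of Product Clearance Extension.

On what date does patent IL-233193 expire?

Earliest priority filing: 30 April 2018.
Base term: 30 April 2018 + 18 years → 30 April 2036.
Product Clearance Extension: +1409 days → 9 March 2040.

March 9, 2040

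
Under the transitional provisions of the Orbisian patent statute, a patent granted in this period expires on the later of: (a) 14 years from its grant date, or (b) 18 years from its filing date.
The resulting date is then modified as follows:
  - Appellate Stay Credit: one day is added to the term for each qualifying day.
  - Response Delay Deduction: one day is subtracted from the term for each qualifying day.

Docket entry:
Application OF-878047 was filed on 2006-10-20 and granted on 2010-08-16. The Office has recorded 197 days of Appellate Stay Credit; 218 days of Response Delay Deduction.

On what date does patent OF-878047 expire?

2024-09-29

(a) grant + 14 years → 16 August 2024.
(b) filing + 18 years → 20 October 2024.
Later of the two: 20 October 2024.
Appellate Stay Credit: +197 days → 5 May 2025.
Response Delay Deduction: −218 days → 29 September 2024.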